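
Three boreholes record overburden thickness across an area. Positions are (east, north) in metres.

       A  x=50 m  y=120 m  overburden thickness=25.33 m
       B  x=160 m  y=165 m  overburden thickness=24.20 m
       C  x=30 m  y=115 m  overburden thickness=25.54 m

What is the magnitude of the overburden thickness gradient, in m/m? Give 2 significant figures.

0.011 m/m

Taking A as reference: B−A = (110, 45, -1.13); C−A = (-20, -5, +0.21).
Determinant of the coordinate differences = 110·(-5) − (-20)·45 = 350.
∂d/∂x = [(-1.13)·(-5) − (+0.21)·45] / 350 = -0.01086
∂d/∂y = [110·(+0.21) − (-20)·(-1.13)] / 350 = +0.001429
|∇f| = √(-0.01086² + 0.001429²) = 0.01095 m/m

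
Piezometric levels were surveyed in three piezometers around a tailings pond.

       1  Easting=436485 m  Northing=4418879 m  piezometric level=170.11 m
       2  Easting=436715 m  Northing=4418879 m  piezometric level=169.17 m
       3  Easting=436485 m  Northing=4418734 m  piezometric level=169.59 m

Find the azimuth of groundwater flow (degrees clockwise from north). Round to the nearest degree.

∂h/∂x = (169.17 − 170.11) / (436715 − 436485) = -0.004087
∂h/∂y = (169.59 − 170.11) / (4418734 − 4418879) = +0.003586
Flow direction (−∇h) has components (+0.004087 E, -0.003586 N).
Azimuth = atan2(E, N) = atan2(+0.004087, -0.003586) = 131.3° ≈ 131°.

131°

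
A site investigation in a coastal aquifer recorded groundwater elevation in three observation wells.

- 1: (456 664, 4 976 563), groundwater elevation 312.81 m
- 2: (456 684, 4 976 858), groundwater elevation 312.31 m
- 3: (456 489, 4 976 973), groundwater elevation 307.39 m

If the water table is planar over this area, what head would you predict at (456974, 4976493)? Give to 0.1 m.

Taking 1 as reference: 2−1 = (20, 295, -0.50); 3−1 = (-175, 410, -5.42).
Determinant of the coordinate differences = 20·410 − (-175)·295 = 59825.
∂h/∂x = [(-0.50)·410 − (-5.42)·295] / 59825 = +0.02330
∂h/∂y = [20·(-5.42) − (-175)·(-0.50)] / 59825 = -0.003275
h(456974, 4976493) = 312.81 + (+0.02330)·(310) + (-0.003275)·(-70) = 312.81 +7.223 +0.229 = 320.262 m.

320.3 m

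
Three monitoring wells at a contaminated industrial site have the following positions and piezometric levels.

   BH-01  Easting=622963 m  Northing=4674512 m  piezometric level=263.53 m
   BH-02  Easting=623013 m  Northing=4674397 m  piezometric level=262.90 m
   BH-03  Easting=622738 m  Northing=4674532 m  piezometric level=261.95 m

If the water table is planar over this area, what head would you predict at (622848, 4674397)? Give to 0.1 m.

Differences from BH-01: to BH-02 (Δx, Δy, Δh) = (50, -115, -0.63); to BH-03 = (-225, 20, -1.58).
Determinant of the coordinate differences = 50·20 − (-225)·(-115) = -24875.
∂h/∂x = [(-0.63)·20 − (-1.58)·(-115)] / -24875 = +0.007811
∂h/∂y = [50·(-1.58) − (-225)·(-0.63)] / -24875 = +0.008874
h(622848, 4674397) = 263.53 + (+0.007811)·(-115) + (+0.008874)·(-115) = 263.53 -0.898 -1.021 = 261.611 m.

261.6 m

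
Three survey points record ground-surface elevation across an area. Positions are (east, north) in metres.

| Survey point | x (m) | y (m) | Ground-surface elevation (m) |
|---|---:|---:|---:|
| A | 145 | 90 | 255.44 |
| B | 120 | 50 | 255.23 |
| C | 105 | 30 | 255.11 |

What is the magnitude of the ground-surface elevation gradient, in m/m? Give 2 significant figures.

0.0062 m/m

With z = a·x + b·y + c and A as origin, the differences give:
  (-25)·a + (-40)·b = -0.21
  (-40)·a + (-60)·b = -0.33
Eliminate b (×(-60) and ×(-40), subtract): -100·a = -0.600 → a = ∂z/∂x = +0.006000
Back-substitute: b = ∂z/∂y = +0.001500.
|∇f| = √(0.006000² + 0.001500²) = 0.006185 m/m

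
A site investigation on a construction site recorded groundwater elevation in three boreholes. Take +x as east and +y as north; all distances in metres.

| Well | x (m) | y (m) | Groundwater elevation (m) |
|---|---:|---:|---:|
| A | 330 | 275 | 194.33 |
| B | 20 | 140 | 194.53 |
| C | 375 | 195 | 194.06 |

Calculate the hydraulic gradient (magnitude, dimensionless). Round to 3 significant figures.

Taking A as reference: B−A = (-310, -135, +0.20); C−A = (45, -80, -0.27).
Determinant of the coordinate differences = (-310)·(-80) − 45·(-135) = 30875.
∂h/∂x = [(+0.20)·(-80) − (-0.27)·(-135)] / 30875 = -0.001699
∂h/∂y = [(-310)·(-0.27) − 45·(+0.20)] / 30875 = +0.002419
|∇h| = √(-0.001699² + 0.002419²) = 0.002956

0.00296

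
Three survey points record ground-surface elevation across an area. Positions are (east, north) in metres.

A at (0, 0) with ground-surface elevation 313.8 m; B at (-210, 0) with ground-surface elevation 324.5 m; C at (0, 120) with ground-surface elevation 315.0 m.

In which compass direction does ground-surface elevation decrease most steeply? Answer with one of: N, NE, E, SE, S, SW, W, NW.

E

∂z/∂x = (324.5 − 313.8) / (-210 − 0) = -0.05095
∂z/∂y = (315.0 − 313.8) / (120 − 0) = +0.010000
Steepest decrease is along −∇f = (+0.05095 E, -0.010000 N) → east.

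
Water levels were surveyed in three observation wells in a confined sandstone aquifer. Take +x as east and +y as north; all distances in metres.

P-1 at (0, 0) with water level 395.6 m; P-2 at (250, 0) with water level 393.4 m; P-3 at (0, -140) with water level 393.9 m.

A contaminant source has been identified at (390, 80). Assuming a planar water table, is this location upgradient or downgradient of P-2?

∂h/∂x = (393.4 − 395.6) / (250 − 0) = -0.008800
∂h/∂y = (393.9 − 395.6) / (-140 − 0) = +0.01214
Head at (390, 80) = 395.6 + (-0.008800)·(390) + (+0.01214)·(80) = 393.14 m.
That is lower than the 393.4 m at P-2, so the point is downgradient.

downgradient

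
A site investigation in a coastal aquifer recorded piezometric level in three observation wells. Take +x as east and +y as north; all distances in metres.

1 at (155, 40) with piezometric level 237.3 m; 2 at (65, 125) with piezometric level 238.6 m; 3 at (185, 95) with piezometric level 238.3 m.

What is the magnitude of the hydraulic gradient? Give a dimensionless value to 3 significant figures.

0.0173

With h = a·x + b·y + c and 1 as origin, the differences give:
  (-90)·a + 85·b = +1.3
  30·a + 55·b = +1.0
Eliminate b (×55 and ×85, subtract): -7500·a = -13.50 → a = ∂h/∂x = +0.001800
Back-substitute: b = ∂h/∂y = +0.01720.
|∇h| = √(0.001800² + 0.01720²) = 0.01729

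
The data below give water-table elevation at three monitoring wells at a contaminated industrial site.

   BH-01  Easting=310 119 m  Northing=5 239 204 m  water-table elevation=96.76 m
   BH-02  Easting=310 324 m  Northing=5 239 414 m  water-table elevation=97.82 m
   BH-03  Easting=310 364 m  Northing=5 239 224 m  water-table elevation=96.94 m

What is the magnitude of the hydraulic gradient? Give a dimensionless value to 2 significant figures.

0.0047

With h = a·x + b·y + c and BH-01 as origin, the differences give:
  205·a + 210·b = +1.06
  245·a + 20·b = +0.18
Eliminate b (×20 and ×210, subtract): -47350·a = -16.600 → a = ∂h/∂x = +0.0003506
Back-substitute: b = ∂h/∂y = +0.004705.
|∇h| = √(0.0003506² + 0.004705²) = 0.004718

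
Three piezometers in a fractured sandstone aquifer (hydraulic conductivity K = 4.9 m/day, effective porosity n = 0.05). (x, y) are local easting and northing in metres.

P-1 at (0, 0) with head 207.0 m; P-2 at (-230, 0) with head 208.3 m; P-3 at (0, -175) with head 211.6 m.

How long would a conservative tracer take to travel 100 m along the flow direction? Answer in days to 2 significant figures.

∂h/∂x = (208.3 − 207.0) / (-230 − 0) = -0.005652
∂h/∂y = (211.6 − 207.0) / (-175 − 0) = -0.02629
|∇h| = √(-0.005652² + -0.02629²) = 0.02689
Seepage velocity v = K·i/n = 4.9 × 0.02689 / 0.05 = 2.635 m/day.
t = 100 / 2.635 = 37.95 days.

38 days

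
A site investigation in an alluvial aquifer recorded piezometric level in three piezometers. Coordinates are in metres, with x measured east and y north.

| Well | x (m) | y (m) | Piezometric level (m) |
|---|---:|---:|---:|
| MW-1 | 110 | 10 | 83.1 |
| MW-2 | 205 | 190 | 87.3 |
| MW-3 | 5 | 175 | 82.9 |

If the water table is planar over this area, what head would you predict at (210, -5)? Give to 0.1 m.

85.0 m

With h = a·x + b·y + c and MW-1 as origin, the differences give:
  95·a + 180·b = +4.2
  (-105)·a + 165·b = -0.2
Eliminate b (×165 and ×180, subtract): 34575·a = 729.00 → a = ∂h/∂x = +0.02108
Back-substitute: b = ∂h/∂y = +0.01221.
h(210, -5) = 83.1 + (+0.02108)·(100) + (+0.01221)·(-15) = 83.1 +2.108 -0.183 = 85.025 m.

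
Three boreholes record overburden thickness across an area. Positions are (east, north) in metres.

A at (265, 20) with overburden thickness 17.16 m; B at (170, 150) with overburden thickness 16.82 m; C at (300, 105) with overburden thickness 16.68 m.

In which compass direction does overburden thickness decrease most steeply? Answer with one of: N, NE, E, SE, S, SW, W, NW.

NE

With d = a·x + b·y + c and A as origin, the differences give:
  (-95)·a + 130·b = -0.34
  35·a + 85·b = -0.48
Eliminate b (×85 and ×130, subtract): -12625·a = 33.500 → a = ∂d/∂x = -0.002653
Back-substitute: b = ∂d/∂y = -0.004554.
Steepest decrease is along −∇f = (+0.002653 E, +0.004554 N) → northeast.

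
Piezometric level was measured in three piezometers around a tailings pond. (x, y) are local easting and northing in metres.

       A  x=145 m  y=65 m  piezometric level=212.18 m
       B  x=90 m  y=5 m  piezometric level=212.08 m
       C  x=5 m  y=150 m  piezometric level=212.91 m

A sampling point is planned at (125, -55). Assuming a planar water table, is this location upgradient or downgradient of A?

downgradient

Differences from A: to B (Δx, Δy, Δh) = (-55, -60, -0.10); to C = (-140, 85, +0.73).
Solve a·Δx + b·Δy = Δh: det = (-55)·85 − (-140)·(-60) = -13075.
∂h/∂x = [(-0.10)·85 − (+0.73)·(-60)] / -13075 = -0.002700
∂h/∂y = [(-55)·(+0.73) − (-140)·(-0.10)] / -13075 = +0.004141
Head at (125, -55) = 212.18 + (-0.002700)·(-20) + (+0.004141)·(-120) = 211.74 m.
That is lower than the 212.18 m at A, so the point is downgradient.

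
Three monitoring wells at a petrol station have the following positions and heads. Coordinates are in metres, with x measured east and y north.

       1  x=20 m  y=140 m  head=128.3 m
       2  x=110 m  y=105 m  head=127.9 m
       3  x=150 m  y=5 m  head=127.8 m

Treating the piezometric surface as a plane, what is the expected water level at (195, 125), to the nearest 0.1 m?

127.5 m

With h = a·x + b·y + c and 1 as origin, the differences give:
  90·a + (-35)·b = -0.4
  130·a + (-135)·b = -0.5
Eliminate b (×(-135) and ×(-35), subtract): -7600·a = 36.50 → a = ∂h/∂x = -0.004803
Back-substitute: b = ∂h/∂y = -0.0009211.
h(195, 125) = 128.3 + (-0.004803)·(175) + (-0.0009211)·(-15) = 128.3 -0.840 +0.014 = 127.473 m.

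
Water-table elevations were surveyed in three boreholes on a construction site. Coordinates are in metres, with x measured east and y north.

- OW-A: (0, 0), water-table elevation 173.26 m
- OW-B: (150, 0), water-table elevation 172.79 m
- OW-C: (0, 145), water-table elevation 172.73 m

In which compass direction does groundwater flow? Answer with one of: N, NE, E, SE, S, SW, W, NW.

∂h/∂x = (172.79 − 173.26) / (150 − 0) = -0.003133
∂h/∂y = (172.73 − 173.26) / (145 − 0) = -0.003655
Flow = −∇h = (+0.003133 east, +0.003655 north), which points northeast.

NE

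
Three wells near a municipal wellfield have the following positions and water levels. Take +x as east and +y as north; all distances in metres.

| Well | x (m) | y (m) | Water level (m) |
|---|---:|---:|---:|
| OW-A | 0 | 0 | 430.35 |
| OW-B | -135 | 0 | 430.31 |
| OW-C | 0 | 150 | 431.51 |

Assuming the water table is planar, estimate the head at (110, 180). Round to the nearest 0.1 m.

∂h/∂x = (430.31 − 430.35) / (-135 − 0) = +0.0002963
∂h/∂y = (431.51 − 430.35) / (150 − 0) = +0.007733
h(110, 180) = 430.35 + (+0.0002963)·(110) + (+0.007733)·(180) = 430.35 +0.033 +1.392 = 431.775 m.

431.8 m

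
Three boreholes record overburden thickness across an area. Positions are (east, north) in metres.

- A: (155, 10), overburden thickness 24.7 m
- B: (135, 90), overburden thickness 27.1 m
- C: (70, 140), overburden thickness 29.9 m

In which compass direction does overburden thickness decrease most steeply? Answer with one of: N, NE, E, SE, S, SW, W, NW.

With d = a·x + b·y + c and A as origin, the differences give:
  (-20)·a + 80·b = +2.4
  (-85)·a + 130·b = +5.2
Eliminate b (×130 and ×80, subtract): 4200·a = -104.00 → a = ∂d/∂x = -0.02476
Back-substitute: b = ∂d/∂y = +0.02381.
Steepest decrease is along −∇f = (+0.02476 E, -0.02381 N) → southeast.

SE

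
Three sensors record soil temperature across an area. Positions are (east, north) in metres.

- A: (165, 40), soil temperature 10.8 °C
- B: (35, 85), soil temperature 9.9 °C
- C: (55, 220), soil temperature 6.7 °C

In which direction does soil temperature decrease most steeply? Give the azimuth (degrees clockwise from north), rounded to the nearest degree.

003°

Taking A as reference: B−A = (-130, 45, -0.9); C−A = (-110, 180, -4.1).
Solve a·Δx + b·Δy = ΔT: det = (-130)·180 − (-110)·45 = -18450.
∂T/∂x = [(-0.9)·180 − (-4.1)·45] / -18450 = -0.001220
∂T/∂y = [(-130)·(-4.1) − (-110)·(-0.9)] / -18450 = -0.02352
Steepest decrease is along −∇f: components (+0.001220 E, +0.02352 N).
Azimuth = atan2(+0.001220, +0.02352) = 3.0° ≈ 003°.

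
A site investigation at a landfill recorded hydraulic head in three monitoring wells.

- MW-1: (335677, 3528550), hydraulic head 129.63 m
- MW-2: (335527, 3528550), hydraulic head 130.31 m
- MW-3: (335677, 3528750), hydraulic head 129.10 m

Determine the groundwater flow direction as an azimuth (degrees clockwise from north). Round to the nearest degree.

060°

∂h/∂x = (130.31 − 129.63) / (335527 − 335677) = -0.004533
∂h/∂y = (129.10 − 129.63) / (3528750 − 3528550) = -0.002650
Flow direction (−∇h) has components (+0.004533 E, +0.002650 N).
Azimuth = atan2(E, N) = atan2(+0.004533, +0.002650) = 59.7° ≈ 060°.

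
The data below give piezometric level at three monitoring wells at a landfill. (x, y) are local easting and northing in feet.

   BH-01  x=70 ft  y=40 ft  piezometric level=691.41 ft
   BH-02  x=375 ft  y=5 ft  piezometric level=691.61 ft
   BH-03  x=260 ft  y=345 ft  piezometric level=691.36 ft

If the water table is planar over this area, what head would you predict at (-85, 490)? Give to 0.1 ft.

Taking BH-01 as reference: BH-02−BH-01 = (305, -35, +0.20); BH-03−BH-01 = (190, 305, -0.05).
Determinant of the coordinate differences = 305·305 − 190·(-35) = 99675.
∂h/∂x = [(+0.20)·305 − (-0.05)·(-35)] / 99675 = +0.0005944
∂h/∂y = [305·(-0.05) − 190·(+0.20)] / 99675 = -0.0005342
h(-85, 490) = 691.41 + (+0.0005944)·(-155) + (-0.0005342)·(450) = 691.41 -0.092 -0.240 = 691.077 ft.

691.1 ft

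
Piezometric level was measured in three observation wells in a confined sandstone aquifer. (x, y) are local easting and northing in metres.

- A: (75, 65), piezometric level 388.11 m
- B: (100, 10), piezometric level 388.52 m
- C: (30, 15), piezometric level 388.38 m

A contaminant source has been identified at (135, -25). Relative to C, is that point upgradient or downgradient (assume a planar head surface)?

Three-point gradient (reference A): Δ to B = (25, -55, +0.41), Δ to C = (-45, -50, +0.27).
∂h/∂x = +0.001517, ∂h/∂y = -0.006765 (det = -3725).
Head at (135, -25) = 388.11 + (+0.001517)·(60) + (-0.006765)·(-90) = 388.81 m.
That is higher than the 388.38 m at C, so the point is upgradient.

upgradient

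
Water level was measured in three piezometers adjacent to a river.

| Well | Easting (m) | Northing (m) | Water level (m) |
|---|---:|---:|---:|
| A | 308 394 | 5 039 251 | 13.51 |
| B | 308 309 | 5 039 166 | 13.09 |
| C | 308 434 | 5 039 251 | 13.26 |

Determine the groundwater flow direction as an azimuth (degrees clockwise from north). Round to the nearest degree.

151°

Differences from A: to B (Δx, Δy, Δh) = (-85, -85, -0.42); to C = (40, 0, -0.25).
Determinant of the coordinate differences = (-85)·0 − 40·(-85) = 3400.
∂h/∂x = [(-0.42)·0 − (-0.25)·(-85)] / 3400 = -0.006250
∂h/∂y = [(-85)·(-0.25) − 40·(-0.42)] / 3400 = +0.01119
Flow direction (−∇h) has components (+0.006250 E, -0.01119 N).
Azimuth = atan2(E, N) = atan2(+0.006250, -0.01119) = 150.8° ≈ 151°.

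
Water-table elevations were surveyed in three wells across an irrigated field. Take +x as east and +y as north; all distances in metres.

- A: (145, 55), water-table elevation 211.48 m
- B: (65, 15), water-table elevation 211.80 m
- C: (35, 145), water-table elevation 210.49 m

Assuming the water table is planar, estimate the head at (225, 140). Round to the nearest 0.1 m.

210.7 m

Differences from A: to B (Δx, Δy, Δh) = (-80, -40, +0.32); to C = (-110, 90, -0.99).
Determinant of the coordinate differences = (-80)·90 − (-110)·(-40) = -11600.
∂h/∂x = [(+0.32)·90 − (-0.99)·(-40)] / -11600 = +0.0009310
∂h/∂y = [(-80)·(-0.99) − (-110)·(+0.32)] / -11600 = -0.009862
h(225, 140) = 211.48 + (+0.0009310)·(80) + (-0.009862)·(85) = 211.48 +0.074 -0.838 = 210.716 m.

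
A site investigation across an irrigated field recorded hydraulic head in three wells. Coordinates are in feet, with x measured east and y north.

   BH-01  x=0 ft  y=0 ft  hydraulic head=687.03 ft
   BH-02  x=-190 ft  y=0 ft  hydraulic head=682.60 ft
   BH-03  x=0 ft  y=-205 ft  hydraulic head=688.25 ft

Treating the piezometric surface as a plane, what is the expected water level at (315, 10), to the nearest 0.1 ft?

∂h/∂x = (682.60 − 687.03) / (-190 − 0) = +0.02332
∂h/∂y = (688.25 − 687.03) / (-205 − 0) = -0.005951
h(315, 10) = 687.03 + (+0.02332)·(315) + (-0.005951)·(10) = 687.03 +7.344 -0.060 = 694.315 ft.

694.3 ft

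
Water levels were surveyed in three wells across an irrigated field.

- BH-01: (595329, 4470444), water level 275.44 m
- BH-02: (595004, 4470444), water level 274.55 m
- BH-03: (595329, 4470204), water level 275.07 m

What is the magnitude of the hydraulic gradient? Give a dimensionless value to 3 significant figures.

∂h/∂x = (274.55 − 275.44) / (595004 − 595329) = +0.002738
∂h/∂y = (275.07 − 275.44) / (4470204 − 4470444) = +0.001542
|∇h| = √(0.002738² + 0.001542²) = 0.003142

0.00314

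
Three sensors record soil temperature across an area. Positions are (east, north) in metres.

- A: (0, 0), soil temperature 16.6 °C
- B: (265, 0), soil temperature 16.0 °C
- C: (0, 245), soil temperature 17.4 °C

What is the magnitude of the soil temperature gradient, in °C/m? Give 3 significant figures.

0.00397 °C/m

∂T/∂x = (16.0 − 16.6) / (265 − 0) = -0.002264
∂T/∂y = (17.4 − 16.6) / (245 − 0) = +0.003265
|∇f| = √(-0.002264² + 0.003265²) = 0.003973 °C/m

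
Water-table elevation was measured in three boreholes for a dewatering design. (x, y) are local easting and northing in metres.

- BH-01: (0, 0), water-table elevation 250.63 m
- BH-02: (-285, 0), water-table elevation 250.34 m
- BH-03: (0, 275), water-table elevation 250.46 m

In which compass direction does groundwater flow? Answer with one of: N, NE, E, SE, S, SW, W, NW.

NW

∂h/∂x = (250.34 − 250.63) / (-285 − 0) = +0.001018
∂h/∂y = (250.46 − 250.63) / (275 − 0) = -0.0006182
Flow = −∇h = (-0.001018 east, +0.0006182 north), which points northwest.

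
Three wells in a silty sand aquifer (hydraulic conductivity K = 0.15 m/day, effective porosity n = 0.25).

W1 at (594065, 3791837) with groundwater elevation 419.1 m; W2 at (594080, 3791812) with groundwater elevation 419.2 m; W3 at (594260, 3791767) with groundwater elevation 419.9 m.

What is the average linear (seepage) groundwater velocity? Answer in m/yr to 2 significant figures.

Taking W1 as reference: W2−W1 = (15, -25, +0.1); W3−W1 = (195, -70, +0.8).
Determinant of the coordinate differences = 15·(-70) − 195·(-25) = 3825.
∂h/∂x = [(+0.1)·(-70) − (+0.8)·(-25)] / 3825 = +0.003399
∂h/∂y = [15·(+0.8) − 195·(+0.1)] / 3825 = -0.001961
|∇h| = √(0.003399² + -0.001961²) = 0.003924
Seepage velocity v = K·i/n = 0.15 × 0.003924 / 0.25 = 0.002354 m/day = 0.8598 m/yr.

0.86 m/yr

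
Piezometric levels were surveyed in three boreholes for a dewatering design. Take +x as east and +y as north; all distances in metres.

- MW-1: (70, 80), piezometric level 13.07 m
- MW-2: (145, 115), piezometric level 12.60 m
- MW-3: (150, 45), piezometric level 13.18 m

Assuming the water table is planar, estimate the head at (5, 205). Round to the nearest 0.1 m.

With h = a·x + b·y + c and MW-1 as origin, the differences give:
  75·a + 35·b = -0.47
  80·a + (-35)·b = +0.11
Eliminate b (×(-35) and ×35, subtract): -5425·a = 12.600 → a = ∂h/∂x = -0.002323
Back-substitute: b = ∂h/∂y = -0.008452.
h(5, 205) = 13.07 + (-0.002323)·(-65) + (-0.008452)·(125) = 13.07 +0.151 -1.056 = 12.165 m.

12.2 m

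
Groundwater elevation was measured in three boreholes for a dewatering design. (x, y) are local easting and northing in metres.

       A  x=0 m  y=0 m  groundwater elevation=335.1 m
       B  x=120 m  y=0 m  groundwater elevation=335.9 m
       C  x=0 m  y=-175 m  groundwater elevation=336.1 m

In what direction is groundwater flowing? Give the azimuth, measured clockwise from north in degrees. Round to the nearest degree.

311°

∂h/∂x = (335.9 − 335.1) / (120 − 0) = +0.006667
∂h/∂y = (336.1 − 335.1) / (-175 − 0) = -0.005714
Flow direction (−∇h) has components (-0.006667 E, +0.005714 N).
Azimuth = atan2(E, N) = atan2(-0.006667, +0.005714) = 310.6° ≈ 311°.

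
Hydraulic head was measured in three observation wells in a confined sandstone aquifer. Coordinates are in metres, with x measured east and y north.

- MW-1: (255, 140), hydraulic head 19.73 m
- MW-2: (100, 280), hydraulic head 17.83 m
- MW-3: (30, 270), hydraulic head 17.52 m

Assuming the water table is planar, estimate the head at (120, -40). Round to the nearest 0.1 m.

20.3 m

Differences from MW-1: to MW-2 (Δx, Δy, Δh) = (-155, 140, -1.90); to MW-3 = (-225, 130, -2.21).
Solve a·Δx + b·Δy = Δh: det = (-155)·130 − (-225)·140 = 11350.
∂h/∂x = [(-1.90)·130 − (-2.21)·140] / 11350 = +0.005498
∂h/∂y = [(-155)·(-2.21) − (-225)·(-1.90)] / 11350 = -0.007485
h(120, -40) = 19.73 + (+0.005498)·(-135) + (-0.007485)·(-180) = 19.73 -0.742 +1.347 = 20.335 m.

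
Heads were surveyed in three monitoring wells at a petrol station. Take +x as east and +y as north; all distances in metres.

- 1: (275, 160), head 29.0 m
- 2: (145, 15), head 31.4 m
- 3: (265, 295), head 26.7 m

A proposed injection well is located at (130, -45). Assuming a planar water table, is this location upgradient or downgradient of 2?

Differences from 1: to 2 (Δx, Δy, Δh) = (-130, -145, +2.4); to 3 = (-10, 135, -2.3).
Solve a·Δx + b·Δy = Δh: det = (-130)·135 − (-10)·(-145) = -19000.
∂h/∂x = [(+2.4)·135 − (-2.3)·(-145)] / -19000 = +0.0005000
∂h/∂y = [(-130)·(-2.3) − (-10)·(+2.4)] / -19000 = -0.01700
Head at (130, -45) = 29.0 + (+0.0005000)·(-145) + (-0.01700)·(-205) = 32.41 m.
That is higher than the 31.4 m at 2, so the point is upgradient.

upgradient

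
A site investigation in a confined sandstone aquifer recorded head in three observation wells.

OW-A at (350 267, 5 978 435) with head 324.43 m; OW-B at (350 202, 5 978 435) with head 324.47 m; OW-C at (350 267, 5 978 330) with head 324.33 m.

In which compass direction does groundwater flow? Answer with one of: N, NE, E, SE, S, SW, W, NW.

SE

∂h/∂x = (324.47 − 324.43) / (350202 − 350267) = -0.0006154
∂h/∂y = (324.33 − 324.43) / (5978330 − 5978435) = +0.0009524
Flow = −∇h = (+0.0006154 east, -0.0009524 north), which points southeast.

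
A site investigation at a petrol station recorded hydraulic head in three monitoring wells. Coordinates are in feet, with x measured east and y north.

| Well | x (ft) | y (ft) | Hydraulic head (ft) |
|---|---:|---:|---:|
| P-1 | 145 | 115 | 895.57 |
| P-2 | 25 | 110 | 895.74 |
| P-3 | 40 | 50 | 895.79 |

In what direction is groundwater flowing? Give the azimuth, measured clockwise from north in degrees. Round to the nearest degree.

Three-point gradient (reference P-1): Δ to P-2 = (-120, -5, +0.17), Δ to P-3 = (-105, -65, +0.22).
∂h/∂x = -0.001368, ∂h/∂y = -0.001175 (det = 7275).
Flow direction (−∇h) has components (+0.001368 E, +0.001175 N).
Azimuth = atan2(E, N) = atan2(+0.001368, +0.001175) = 49.3° ≈ 049°.

049°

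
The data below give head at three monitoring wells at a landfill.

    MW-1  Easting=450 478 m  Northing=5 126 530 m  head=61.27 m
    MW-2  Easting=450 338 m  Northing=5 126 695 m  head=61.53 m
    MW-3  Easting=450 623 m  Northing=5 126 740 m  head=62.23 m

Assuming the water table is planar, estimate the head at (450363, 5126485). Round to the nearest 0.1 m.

With h = a·x + b·y + c and MW-1 as origin, the differences give:
  (-140)·a + 165·b = +0.26
  145·a + 210·b = +0.96
Eliminate b (×210 and ×165, subtract): -53325·a = -103.800 → a = ∂h/∂x = +0.001947
Back-substitute: b = ∂h/∂y = +0.003227.
h(450363, 5126485) = 61.27 + (+0.001947)·(-115) + (+0.003227)·(-45) = 61.27 -0.224 -0.145 = 60.901 m.

60.9 m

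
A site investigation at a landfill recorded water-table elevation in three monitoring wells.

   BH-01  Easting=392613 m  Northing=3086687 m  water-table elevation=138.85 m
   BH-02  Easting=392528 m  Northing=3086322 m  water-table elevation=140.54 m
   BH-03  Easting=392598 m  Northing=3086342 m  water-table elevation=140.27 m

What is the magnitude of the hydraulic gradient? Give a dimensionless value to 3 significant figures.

Three-point gradient (reference BH-01): Δ to BH-02 = (-85, -365, +1.69), Δ to BH-03 = (-15, -345, +1.42).
∂h/∂x = -0.002715, ∂h/∂y = -0.003998 (det = 23850).
|∇h| = √(-0.002715² + -0.003998²) = 0.004833

0.00483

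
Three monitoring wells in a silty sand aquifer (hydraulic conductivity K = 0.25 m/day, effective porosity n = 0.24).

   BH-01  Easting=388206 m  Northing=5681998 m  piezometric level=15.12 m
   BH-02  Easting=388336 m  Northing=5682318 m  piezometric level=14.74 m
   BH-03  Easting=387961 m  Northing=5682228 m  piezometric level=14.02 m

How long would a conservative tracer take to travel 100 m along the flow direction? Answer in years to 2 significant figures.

80 years

Taking BH-01 as reference: BH-02−BH-01 = (130, 320, -0.38); BH-03−BH-01 = (-245, 230, -1.10).
Solve a·Δx + b·Δy = Δh: det = 130·230 − (-245)·320 = 108300.
∂h/∂x = [(-0.38)·230 − (-1.10)·320] / 108300 = +0.002443
∂h/∂y = [130·(-1.10) − (-245)·(-0.38)] / 108300 = -0.002180
|∇h| = √(0.002443² + -0.002180²) = 0.003274
Seepage velocity v = K·i/n = 0.25 × 0.003274 / 0.24 = 0.00341 m/day.
t = 100 / 0.00341 = 2.933e+04 days = 80.3 years.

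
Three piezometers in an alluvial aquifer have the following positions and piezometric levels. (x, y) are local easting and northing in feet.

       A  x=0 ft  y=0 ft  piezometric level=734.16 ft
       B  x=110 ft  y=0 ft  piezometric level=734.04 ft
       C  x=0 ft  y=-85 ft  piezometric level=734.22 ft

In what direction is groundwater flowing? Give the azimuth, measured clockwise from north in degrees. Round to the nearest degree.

∂h/∂x = (734.04 − 734.16) / (110 − 0) = -0.001091
∂h/∂y = (734.22 − 734.16) / (-85 − 0) = -0.0007059
Flow direction (−∇h) has components (+0.001091 E, +0.0007059 N).
Azimuth = atan2(E, N) = atan2(+0.001091, +0.0007059) = 57.1° ≈ 057°.

057°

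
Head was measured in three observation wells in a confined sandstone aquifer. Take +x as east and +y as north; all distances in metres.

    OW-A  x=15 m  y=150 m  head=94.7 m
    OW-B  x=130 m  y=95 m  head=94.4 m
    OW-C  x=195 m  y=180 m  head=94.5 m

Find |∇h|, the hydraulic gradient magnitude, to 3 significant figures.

Differences from OW-A: to OW-B (Δx, Δy, Δh) = (115, -55, -0.3); to OW-C = (180, 30, -0.2).
Determinant of the coordinate differences = 115·30 − 180·(-55) = 13350.
∂h/∂x = [(-0.3)·30 − (-0.2)·(-55)] / 13350 = -0.001498
∂h/∂y = [115·(-0.2) − 180·(-0.3)] / 13350 = +0.002322
|∇h| = √(-0.001498² + 0.002322²) = 0.002763

0.00276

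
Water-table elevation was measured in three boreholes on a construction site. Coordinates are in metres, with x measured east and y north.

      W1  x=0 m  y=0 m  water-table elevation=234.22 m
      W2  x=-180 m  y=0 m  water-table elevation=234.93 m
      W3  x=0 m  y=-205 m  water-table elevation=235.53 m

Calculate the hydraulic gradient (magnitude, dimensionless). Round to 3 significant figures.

0.00751

∂h/∂x = (234.93 − 234.22) / (-180 − 0) = -0.003944
∂h/∂y = (235.53 − 234.22) / (-205 − 0) = -0.006390
|∇h| = √(-0.003944² + -0.006390²) = 0.007509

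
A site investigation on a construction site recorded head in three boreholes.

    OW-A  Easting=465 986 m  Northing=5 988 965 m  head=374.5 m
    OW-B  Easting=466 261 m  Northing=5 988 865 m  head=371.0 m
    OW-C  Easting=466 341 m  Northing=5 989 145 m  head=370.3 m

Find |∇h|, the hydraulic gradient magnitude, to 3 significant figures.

0.0124

Differences from OW-A: to OW-B (Δx, Δy, Δh) = (275, -100, -3.5); to OW-C = (355, 180, -4.2).
Solve a·Δx + b·Δy = Δh: det = 275·180 − 355·(-100) = 85000.
∂h/∂x = [(-3.5)·180 − (-4.2)·(-100)] / 85000 = -0.01235
∂h/∂y = [275·(-4.2) − 355·(-3.5)] / 85000 = +0.001029
|∇h| = √(-0.01235² + 0.001029²) = 0.01239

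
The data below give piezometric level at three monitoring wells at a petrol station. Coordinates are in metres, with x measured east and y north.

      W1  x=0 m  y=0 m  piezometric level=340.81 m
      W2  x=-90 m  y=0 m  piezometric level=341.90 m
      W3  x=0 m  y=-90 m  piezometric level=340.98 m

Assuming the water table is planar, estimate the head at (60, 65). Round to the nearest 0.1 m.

∂h/∂x = (341.90 − 340.81) / (-90 − 0) = -0.01211
∂h/∂y = (340.98 − 340.81) / (-90 − 0) = -0.001889
h(60, 65) = 340.81 + (-0.01211)·(60) + (-0.001889)·(65) = 340.81 -0.727 -0.123 = 339.961 m.

340.0 m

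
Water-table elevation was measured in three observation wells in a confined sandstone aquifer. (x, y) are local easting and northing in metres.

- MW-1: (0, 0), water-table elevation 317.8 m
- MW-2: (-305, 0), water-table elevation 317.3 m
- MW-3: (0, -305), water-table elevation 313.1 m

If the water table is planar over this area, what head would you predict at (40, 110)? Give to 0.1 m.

319.6 m

∂h/∂x = (317.3 − 317.8) / (-305 − 0) = +0.001639
∂h/∂y = (313.1 − 317.8) / (-305 − 0) = +0.01541
h(40, 110) = 317.8 + (+0.001639)·(40) + (+0.01541)·(110) = 317.8 +0.066 +1.695 = 319.561 m.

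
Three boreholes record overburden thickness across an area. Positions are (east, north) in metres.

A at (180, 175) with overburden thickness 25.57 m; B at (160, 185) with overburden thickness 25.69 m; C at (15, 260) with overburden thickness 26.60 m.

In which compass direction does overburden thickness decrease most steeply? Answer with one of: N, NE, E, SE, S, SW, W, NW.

Differences from A: to B (Δx, Δy, Δh) = (-20, 10, +0.12); to C = (-165, 85, +1.03).
Solve a·Δx + b·Δy = Δd: det = (-20)·85 − (-165)·10 = -50.
∂d/∂x = [(+0.12)·85 − (+1.03)·10] / -50 = +0.002000
∂d/∂y = [(-20)·(+1.03) − (-165)·(+0.12)] / -50 = +0.01600
Steepest decrease is along −∇f = (-0.002000 E, -0.01600 N) → south.

S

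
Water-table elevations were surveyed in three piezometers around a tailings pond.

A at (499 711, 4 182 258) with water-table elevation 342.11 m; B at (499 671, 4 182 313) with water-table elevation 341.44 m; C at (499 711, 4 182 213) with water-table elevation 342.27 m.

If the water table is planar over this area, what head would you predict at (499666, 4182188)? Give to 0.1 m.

With h = a·x + b·y + c and A as origin, the differences give:
  (-40)·a + 55·b = -0.67
  0·a + (-45)·b = +0.16
Eliminate b (×(-45) and ×55, subtract): 1800·a = 21.350 → a = ∂h/∂x = +0.01186
Back-substitute: b = ∂h/∂y = -0.003556.
h(499666, 4182188) = 342.11 + (+0.01186)·(-45) + (-0.003556)·(-70) = 342.11 -0.534 +0.249 = 341.825 m.

341.8 m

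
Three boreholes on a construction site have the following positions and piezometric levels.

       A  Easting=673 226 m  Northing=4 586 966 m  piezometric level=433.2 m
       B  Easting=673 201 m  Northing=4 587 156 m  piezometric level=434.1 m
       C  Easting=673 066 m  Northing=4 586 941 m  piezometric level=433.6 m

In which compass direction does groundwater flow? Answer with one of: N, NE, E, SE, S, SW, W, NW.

Three-point gradient (reference A): Δ to B = (-25, 190, +0.9), Δ to C = (-160, -25, +0.4).
∂h/∂x = -0.003175, ∂h/∂y = +0.004319 (det = 31025).
Flow = −∇h = (+0.003175 east, -0.004319 north), which points southeast.

SE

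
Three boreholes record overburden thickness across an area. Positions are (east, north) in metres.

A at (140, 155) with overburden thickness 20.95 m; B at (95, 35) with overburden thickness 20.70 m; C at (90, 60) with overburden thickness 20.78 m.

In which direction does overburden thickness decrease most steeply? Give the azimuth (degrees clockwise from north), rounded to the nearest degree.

145°

Differences from A: to B (Δx, Δy, Δh) = (-45, -120, -0.25); to C = (-50, -95, -0.17).
Solve a·Δx + b·Δy = Δd: det = (-45)·(-95) − (-50)·(-120) = -1725.
∂d/∂x = [(-0.25)·(-95) − (-0.17)·(-120)] / -1725 = -0.001942
∂d/∂y = [(-45)·(-0.17) − (-50)·(-0.25)] / -1725 = +0.002812
Steepest decrease is along −∇f: components (+0.001942 E, -0.002812 N).
Azimuth = atan2(+0.001942, -0.002812) = 145.4° ≈ 145°.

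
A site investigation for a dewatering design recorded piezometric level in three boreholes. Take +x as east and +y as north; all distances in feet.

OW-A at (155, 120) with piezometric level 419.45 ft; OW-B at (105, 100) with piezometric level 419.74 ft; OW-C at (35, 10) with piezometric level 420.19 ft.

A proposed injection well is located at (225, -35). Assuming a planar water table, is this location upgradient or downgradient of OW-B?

downgradient

Taking OW-A as reference: OW-B−OW-A = (-50, -20, +0.29); OW-C−OW-A = (-120, -110, +0.74).
Solve a·Δx + b·Δy = Δh: det = (-50)·(-110) − (-120)·(-20) = 3100.
∂h/∂x = [(+0.29)·(-110) − (+0.74)·(-20)] / 3100 = -0.005516
∂h/∂y = [(-50)·(+0.74) − (-120)·(+0.29)] / 3100 = -0.0007097
Head at (225, -35) = 419.45 + (-0.005516)·(70) + (-0.0007097)·(-155) = 419.17 ft.
That is lower than the 419.74 ft at OW-B, so the point is downgradient.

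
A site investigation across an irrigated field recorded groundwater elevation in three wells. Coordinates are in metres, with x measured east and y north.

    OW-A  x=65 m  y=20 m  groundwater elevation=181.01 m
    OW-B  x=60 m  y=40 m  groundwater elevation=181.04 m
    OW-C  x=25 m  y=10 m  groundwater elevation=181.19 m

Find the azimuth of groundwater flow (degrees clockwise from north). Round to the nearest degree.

With h = a·x + b·y + c and OW-A as origin, the differences give:
  (-5)·a + 20·b = +0.03
  (-40)·a + (-10)·b = +0.18
Eliminate b (×(-10) and ×20, subtract): 850·a = -3.900 → a = ∂h/∂x = -0.004588
Back-substitute: b = ∂h/∂y = +0.0003529.
Flow direction (−∇h) has components (+0.004588 E, -0.0003529 N).
Azimuth = atan2(E, N) = atan2(+0.004588, -0.0003529) = 94.4° ≈ 094°.

094°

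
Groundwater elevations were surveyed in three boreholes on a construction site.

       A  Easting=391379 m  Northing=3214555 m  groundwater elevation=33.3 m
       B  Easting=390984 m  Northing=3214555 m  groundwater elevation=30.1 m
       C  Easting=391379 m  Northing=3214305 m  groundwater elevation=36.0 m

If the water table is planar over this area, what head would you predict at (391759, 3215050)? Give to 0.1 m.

31.0 m

∂h/∂x = (30.1 − 33.3) / (390984 − 391379) = +0.008101
∂h/∂y = (36.0 − 33.3) / (3214305 − 3214555) = -0.01080
h(391759, 3215050) = 33.3 + (+0.008101)·(380) + (-0.01080)·(495) = 33.3 +3.078 -5.346 = 31.032 m.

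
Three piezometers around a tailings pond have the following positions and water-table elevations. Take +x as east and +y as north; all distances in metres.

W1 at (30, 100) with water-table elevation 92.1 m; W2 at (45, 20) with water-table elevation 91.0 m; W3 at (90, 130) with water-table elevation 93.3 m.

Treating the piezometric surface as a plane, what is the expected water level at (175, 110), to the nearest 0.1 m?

Differences from W1: to W2 (Δx, Δy, Δh) = (15, -80, -1.1); to W3 = (60, 30, +1.2).
Solve a·Δx + b·Δy = Δh: det = 15·30 − 60·(-80) = 5250.
∂h/∂x = [(-1.1)·30 − (+1.2)·(-80)] / 5250 = +0.01200
∂h/∂y = [15·(+1.2) − 60·(-1.1)] / 5250 = +0.01600
h(175, 110) = 92.1 + (+0.01200)·(145) + (+0.01600)·(10) = 92.1 +1.740 +0.160 = 94.000 m.

94.0 m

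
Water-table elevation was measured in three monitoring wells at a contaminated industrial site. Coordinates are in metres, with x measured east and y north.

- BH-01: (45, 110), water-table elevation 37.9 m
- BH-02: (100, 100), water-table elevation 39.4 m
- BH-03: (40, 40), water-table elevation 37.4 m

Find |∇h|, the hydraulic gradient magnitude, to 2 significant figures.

With h = a·x + b·y + c and BH-01 as origin, the differences give:
  55·a + (-10)·b = +1.5
  (-5)·a + (-70)·b = -0.5
Eliminate b (×(-70) and ×(-10), subtract): -3900·a = -110.00 → a = ∂h/∂x = +0.02821
Back-substitute: b = ∂h/∂y = +0.005128.
|∇h| = √(0.02821² + 0.005128²) = 0.02867

0.029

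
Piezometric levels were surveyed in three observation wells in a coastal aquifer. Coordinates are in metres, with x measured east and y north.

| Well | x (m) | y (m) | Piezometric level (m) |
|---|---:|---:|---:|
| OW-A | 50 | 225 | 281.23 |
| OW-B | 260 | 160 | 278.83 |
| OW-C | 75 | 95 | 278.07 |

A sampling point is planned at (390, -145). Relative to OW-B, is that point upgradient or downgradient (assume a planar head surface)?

downgradient

Three-point gradient (reference OW-A): Δ to OW-B = (210, -65, -2.40), Δ to OW-C = (25, -130, -3.16).
∂h/∂x = -0.004152, ∂h/∂y = +0.02351 (det = -25675).
Head at (390, -145) = 281.23 + (-0.004152)·(340) + (+0.02351)·(-370) = 271.12 m.
That is lower than the 278.83 m at OW-B, so the point is downgradient.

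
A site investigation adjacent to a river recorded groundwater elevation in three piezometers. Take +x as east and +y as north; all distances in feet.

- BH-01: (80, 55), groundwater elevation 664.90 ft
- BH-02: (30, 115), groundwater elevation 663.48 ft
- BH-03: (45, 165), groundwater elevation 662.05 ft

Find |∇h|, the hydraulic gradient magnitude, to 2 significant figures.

Three-point gradient (reference BH-01): Δ to BH-02 = (-50, 60, -1.42), Δ to BH-03 = (-35, 110, -2.85).
∂h/∂x = -0.004353, ∂h/∂y = -0.02729 (det = -3400).
|∇h| = √(-0.004353² + -0.02729²) = 0.02763

0.028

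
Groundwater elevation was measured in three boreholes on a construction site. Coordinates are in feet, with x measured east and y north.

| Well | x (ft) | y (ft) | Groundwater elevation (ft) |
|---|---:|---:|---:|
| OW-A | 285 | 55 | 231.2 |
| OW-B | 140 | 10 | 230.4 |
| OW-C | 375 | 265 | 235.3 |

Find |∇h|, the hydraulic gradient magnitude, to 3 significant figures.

0.0198

Differences from OW-A: to OW-B (Δx, Δy, Δh) = (-145, -45, -0.8); to OW-C = (90, 210, +4.1).
Determinant of the coordinate differences = (-145)·210 − 90·(-45) = -26400.
∂h/∂x = [(-0.8)·210 − (+4.1)·(-45)] / -26400 = -0.0006250
∂h/∂y = [(-145)·(+4.1) − 90·(-0.8)] / -26400 = +0.01979
|∇h| = √(-0.0006250² + 0.01979²) = 0.0198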